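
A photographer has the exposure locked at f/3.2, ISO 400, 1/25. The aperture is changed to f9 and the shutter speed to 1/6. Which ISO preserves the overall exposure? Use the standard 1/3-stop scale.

Aperture: f/3.2 → f/3.5 → f/4 → f/4.5 → f/5 → f/5.6 → f/6.3 → f/7.1 → f/8 → f/9 — 3 stops smaller aperture (darker).
Shutter speed: 1/25 → 1/20 → 1/15 → 1/13 → 1/10 → 1/8 → 1/6 — 2 stops slower (brighter).
Net change so far: 1 stop darker. Offset with the ISO: 400 → 500 → 640 → 800.

ISO 800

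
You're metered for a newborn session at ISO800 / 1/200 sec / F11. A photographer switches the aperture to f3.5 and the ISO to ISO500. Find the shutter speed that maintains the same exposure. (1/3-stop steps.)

1/1250s

Aperture: f/11 → f/10 → f/9 → f/8 → f/7.1 → f/6.3 → f/5.6 → f/5 → f/4.5 → f/4 → f/3.5 — 3 1/3 stops wider (brighter).
ISO: 800 → 640 → 500 — 2/3 stop lower (darker).
Net change so far: 2 2/3 stops brighter. Offset with the shutter speed: 1/200 → 1/250 → 1/320 → 1/400 → 1/500 → 1/640 → 1/800 → 1/1000 → 1/1250.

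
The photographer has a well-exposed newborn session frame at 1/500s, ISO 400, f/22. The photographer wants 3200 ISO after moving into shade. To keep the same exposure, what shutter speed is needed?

ISO: 400 → 800 → 1600 → 3200 — 3 stops raised (brighter).
Need 3 stops darker from the shutter speed: 1/500 → 1/1000 → 1/2000 → 1/4000.

1/4000s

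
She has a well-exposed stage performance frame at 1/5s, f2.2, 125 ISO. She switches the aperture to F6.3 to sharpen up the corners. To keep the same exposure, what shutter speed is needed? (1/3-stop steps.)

1.6 s

Aperture: f/2.2 → f/2.5 → f/2.8 → f/3.2 → f/3.5 → f/4 → f/4.5 → f/5 → f/5.6 → f/6.3 — 3 stops stopped down (darker).
Need 3 stops brighter from the shutter speed: 1/5 → 1/4 → 0.3 → 0.4 → 0.5 → 0.6 → 0.8 → 1 → 1.3 → 1.6.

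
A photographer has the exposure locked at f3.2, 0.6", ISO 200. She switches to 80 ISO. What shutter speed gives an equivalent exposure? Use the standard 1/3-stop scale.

1.6 s

ISO: 200 → 160 → 125 → 100 → 80 — 1 1/3 stops lower (darker).
Need 1 1/3 stops brighter from the shutter speed: 0.6 → 0.8 → 1 → 1.3 → 1.6.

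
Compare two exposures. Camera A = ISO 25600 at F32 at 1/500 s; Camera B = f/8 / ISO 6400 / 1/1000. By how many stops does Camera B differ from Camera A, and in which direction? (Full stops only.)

Aperture: f/32 → f/22 → f/16 → f/11 → f/8 — 4 stops opened up (brighter).
Shutter speed: 1/500 → 1/1000 — 1 stop shorter (darker).
ISO: 25600 → 12800 → 6400 — 2 stops dropped (darker).
Net: +4 −1 −2 = +1 stop.

1 stop brighter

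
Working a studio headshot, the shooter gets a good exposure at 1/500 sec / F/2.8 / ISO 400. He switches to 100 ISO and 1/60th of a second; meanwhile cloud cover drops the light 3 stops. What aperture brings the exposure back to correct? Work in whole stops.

f/1.4

Scene light: 3 stops darker.
ISO: 400 → 200 → 100 — 2 stops lower (darker).
Shutter speed: 1/500 → 1/250 → 1/125 → 1/60 — 3 stops longer (brighter).
Net so far: 2 stops darker. Aperture: f/2.8 → f/2 → f/1.4.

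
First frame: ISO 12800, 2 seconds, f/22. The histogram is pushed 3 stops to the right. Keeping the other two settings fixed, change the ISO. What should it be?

Overexposed by 3 stops → need 3 stops darker.
ISO: 12800 → 6400 → 3200 → 1600.

ISO 1600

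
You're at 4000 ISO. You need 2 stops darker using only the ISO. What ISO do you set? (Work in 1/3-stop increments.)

ISO: 4000 → 3200 → 2500 → 2000 → 1600 → 1250 → 1000 — 2 stops lower (darker).

ISO 1000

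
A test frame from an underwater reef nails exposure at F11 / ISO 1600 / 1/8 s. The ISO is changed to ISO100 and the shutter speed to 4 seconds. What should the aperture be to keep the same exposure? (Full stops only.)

ISO: 1600 → 800 → 400 → 200 → 100 — 4 stops lower (darker).
Shutter speed: 1/8 → 1/4 → 1/2 → 1 → 2 → 4 — 5 stops longer (brighter).
Net change so far: 1 stop brighter. Offset with the aperture: f/11 → f/16.

f/16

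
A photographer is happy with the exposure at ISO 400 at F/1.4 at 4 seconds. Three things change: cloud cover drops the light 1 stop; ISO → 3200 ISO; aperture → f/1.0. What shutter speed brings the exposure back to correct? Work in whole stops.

1/2s

Scene light: 1 stop darker.
ISO: 400 → 800 → 1600 → 3200 — 3 stops raised (brighter).
Aperture: f/1.4 → f/1.0 — 1 stop opened up (brighter).
Net so far: 3 stops brighter. Shutter speed: 4 → 2 → 1 → 1/2.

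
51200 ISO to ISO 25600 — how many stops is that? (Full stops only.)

1 stop

51200 → 25600 — count the steps: 1 stop.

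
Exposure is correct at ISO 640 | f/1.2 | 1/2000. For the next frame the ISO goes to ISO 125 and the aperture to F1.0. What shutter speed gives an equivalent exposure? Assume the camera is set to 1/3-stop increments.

1/640s

ISO: 640 → 500 → 400 → 320 → 250 → 200 → 160 → 125 — 2 1/3 stops lower (darker).
Aperture: f/1.2 → f/1.1 → f/1.0 — 2/3 stop larger aperture (brighter).
Net change so far: 1 2/3 stops darker. Offset with the shutter speed: 1/2000 → 1/1600 → 1/1250 → 1/1000 → 1/800 → 1/640.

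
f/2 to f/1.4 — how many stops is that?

1 stop

f/2 → f/1.4 — count the steps: 1 stop.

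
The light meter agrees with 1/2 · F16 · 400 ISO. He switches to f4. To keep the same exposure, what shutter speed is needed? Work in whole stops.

Aperture: f/16 → f/11 → f/8 → f/5.6 → f/4 — 4 stops wider (brighter).
Need 4 stops darker from the shutter speed: 1/2 → 1/4 → 1/8 → 1/15 → 1/30.

1/30s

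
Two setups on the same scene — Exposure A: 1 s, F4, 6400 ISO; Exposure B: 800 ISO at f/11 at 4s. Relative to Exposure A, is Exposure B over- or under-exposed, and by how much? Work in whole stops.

Aperture: f/4 → f/5.6 → f/8 → f/11 — 3 stops stopped down (darker).
Shutter speed: 1 → 2 → 4 — 2 stops longer (brighter).
ISO: 6400 → 3200 → 1600 → 800 — 3 stops lower (darker).
Net: −3 +2 −3 = −4 stops.

4 stops darker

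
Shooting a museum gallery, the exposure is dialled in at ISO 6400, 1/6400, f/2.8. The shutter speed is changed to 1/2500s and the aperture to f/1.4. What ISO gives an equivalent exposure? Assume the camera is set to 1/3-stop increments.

ISO 640

Shutter speed: 1/6400 → 1/5000 → 1/4000 → 1/3200 → 1/2500 — 1 1/3 stops slower (brighter).
Aperture: f/2.8 → f/2.5 → f/2.2 → f/2 → f/1.8 → f/1.6 → f/1.4 — 2 stops opened up (brighter).
Net change so far: 3 1/3 stops brighter. Offset with the ISO: 6400 → 5000 → 4000 → 3200 → 2500 → 2000 → 1600 → 1250 → 1000 → 800 → 640.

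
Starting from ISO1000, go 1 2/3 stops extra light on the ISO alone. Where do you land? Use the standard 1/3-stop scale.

ISO 3200

ISO: 1000 → 1250 → 1600 → 2000 → 2500 → 3200 — 1 2/3 stops raised (brighter).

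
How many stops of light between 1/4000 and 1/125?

1/4000 → 1/2000 → 1/1000 → 1/500 → 1/250 → 1/125 — count the steps: 5 stops.

5 stops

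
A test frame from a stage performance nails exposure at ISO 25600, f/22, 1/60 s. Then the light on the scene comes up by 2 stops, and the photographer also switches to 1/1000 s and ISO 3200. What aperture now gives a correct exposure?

Scene light: 2 stops brighter.
Shutter speed: 1/60 → 1/125 → 1/250 → 1/500 → 1/1000 — 4 stops faster (darker).
ISO: 25600 → 12800 → 6400 → 3200 — 3 stops lower (darker).
Net so far: 5 stops darker. Aperture: f/22 → f/16 → f/11 → f/8 → f/5.6 → f/4.

f/4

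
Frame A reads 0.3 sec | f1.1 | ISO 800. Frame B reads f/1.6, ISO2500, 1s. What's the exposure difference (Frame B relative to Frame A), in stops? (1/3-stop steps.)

2 1/3 stops brighter

Aperture: f/1.1 → f/1.2 → f/1.4 → f/1.6 — 1 stop narrower (darker).
Shutter speed: 0.3 → 0.4 → 0.5 → 0.6 → 0.8 → 1 — 1 2/3 stops slower (brighter).
ISO: 800 → 1000 → 1250 → 1600 → 2000 → 2500 — 1 2/3 stops higher (brighter).
Net: −1 +1 2/3 +1 2/3 = +2 1/3 stops.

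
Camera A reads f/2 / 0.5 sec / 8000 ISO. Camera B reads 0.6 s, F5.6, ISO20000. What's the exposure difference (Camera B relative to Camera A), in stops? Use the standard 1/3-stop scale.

Aperture: f/2 → f/2.2 → f/2.5 → f/2.8 → f/3.2 → f/3.5 → f/4 → f/4.5 → f/5 → f/5.6 — 3 stops stopped down (darker).
Shutter speed: 0.5 → 0.6 — 1/3 stop longer (brighter).
ISO: 8000 → 10000 → 12800 → 16000 → 20000 — 1 1/3 stops higher (brighter).
Net: −3 +1/3 +1 1/3 = −1 1/3 stops.

1 1/3 stops darker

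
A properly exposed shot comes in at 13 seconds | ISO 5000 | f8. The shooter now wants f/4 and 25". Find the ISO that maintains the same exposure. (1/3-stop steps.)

Aperture: f/8 → f/7.1 → f/6.3 → f/5.6 → f/5 → f/4.5 → f/4 — 2 stops opened up (brighter).
Shutter speed: 13 → 15 → 20 → 25 — 1 stop slower (brighter).
Net change so far: 3 stops brighter. Offset with the ISO: 5000 → 4000 → 3200 → 2500 → 2000 → 1600 → 1250 → 1000 → 800 → 640.

ISO 640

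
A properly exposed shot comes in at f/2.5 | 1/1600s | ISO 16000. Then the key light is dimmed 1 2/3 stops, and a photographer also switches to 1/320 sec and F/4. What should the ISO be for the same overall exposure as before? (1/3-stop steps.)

ISO 25600

Scene light: 1 2/3 stops darker.
Shutter speed: 1/1600 → 1/1250 → 1/1000 → 1/800 → 1/640 → 1/500 → 1/400 → 1/320 — 2 1/3 stops longer (brighter).
Aperture: f/2.5 → f/2.8 → f/3.2 → f/3.5 → f/4 — 1 1/3 stops narrower (darker).
Net so far: 2/3 stop darker. ISO: 16000 → 20000 → 25600.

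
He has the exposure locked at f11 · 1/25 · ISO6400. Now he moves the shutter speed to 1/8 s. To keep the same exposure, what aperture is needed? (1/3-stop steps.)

Shutter speed: 1/25 → 1/20 → 1/15 → 1/13 → 1/10 → 1/8 — 1 2/3 stops longer (brighter).
Need 1 2/3 stops darker from the aperture: f/11 → f/13 → f/14 → f/16 → f/18 → f/20.

f/20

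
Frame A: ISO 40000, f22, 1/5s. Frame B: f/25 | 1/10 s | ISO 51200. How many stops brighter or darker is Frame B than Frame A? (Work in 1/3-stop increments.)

Aperture: f/22 → f/25 — 1/3 stop narrower (darker).
Shutter speed: 1/5 → 1/6 → 1/8 → 1/10 — 1 stop shorter (darker).
ISO: 40000 → 51200 — 1/3 stop higher (brighter).
Net: −1/3 −1 +1/3 = −1 stop.

1 stop darker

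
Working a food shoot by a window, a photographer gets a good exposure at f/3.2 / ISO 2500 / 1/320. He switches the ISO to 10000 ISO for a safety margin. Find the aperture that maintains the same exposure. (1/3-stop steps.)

ISO: 2500 → 3200 → 4000 → 5000 → 6400 → 8000 → 10000 — 2 stops higher (brighter).
Need 2 stops darker from the aperture: f/3.2 → f/3.5 → f/4 → f/4.5 → f/5 → f/5.6 → f/6.3.

f/6.3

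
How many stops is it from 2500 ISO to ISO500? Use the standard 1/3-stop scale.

2500 → 2000 → 1600 → 1250 → 1000 → 800 → 640 → 500 — count the steps: 7 third-stops = 2 1/3 stops.

2 1/3 stops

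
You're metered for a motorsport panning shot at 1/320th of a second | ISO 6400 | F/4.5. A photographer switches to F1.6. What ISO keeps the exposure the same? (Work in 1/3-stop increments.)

ISO 800

Aperture: f/4.5 → f/4 → f/3.5 → f/3.2 → f/2.8 → f/2.5 → f/2.2 → f/2 → f/1.8 → f/1.6 — 3 stops larger aperture (brighter).
Need 3 stops darker from the ISO: 6400 → 5000 → 4000 → 3200 → 2500 → 2000 → 1600 → 1250 → 1000 → 800.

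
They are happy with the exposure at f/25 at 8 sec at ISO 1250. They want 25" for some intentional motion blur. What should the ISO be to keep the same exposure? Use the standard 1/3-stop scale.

Shutter speed: 8 → 10 → 13 → 15 → 20 → 25 — 1 2/3 stops slower (brighter).
Need 1 2/3 stops darker from the ISO: 1250 → 1000 → 800 → 640 → 500 → 400.

ISO 400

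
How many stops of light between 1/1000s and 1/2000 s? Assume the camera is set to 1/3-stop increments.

1 stop

1/1000 → 1/1250 → 1/1600 → 1/2000 — count the steps: 3 third-stops = 1 stop.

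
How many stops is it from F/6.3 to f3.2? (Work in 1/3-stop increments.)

f/6.3 → f/5.6 → f/5 → f/4.5 → f/4 → f/3.5 → f/3.2 — count the steps: 6 third-stops = 2 stops.

2 stops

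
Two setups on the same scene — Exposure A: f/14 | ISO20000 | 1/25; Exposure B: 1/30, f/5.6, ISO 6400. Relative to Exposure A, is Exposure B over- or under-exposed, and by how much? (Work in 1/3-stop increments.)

2/3 stop brighter

Aperture: f/14 → f/13 → f/11 → f/10 → f/9 → f/8 → f/7.1 → f/6.3 → f/5.6 — 2 2/3 stops larger aperture (brighter).
Shutter speed: 1/25 → 1/30 — 1/3 stop faster (darker).
ISO: 20000 → 16000 → 12800 → 10000 → 8000 → 6400 — 1 2/3 stops lower (darker).
Net: +2 2/3 −1/3 −1 2/3 = +2/3 stops.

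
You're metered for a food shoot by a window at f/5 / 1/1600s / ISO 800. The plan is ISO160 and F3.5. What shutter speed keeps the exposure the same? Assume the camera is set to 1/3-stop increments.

1/640s

ISO: 800 → 640 → 500 → 400 → 320 → 250 → 200 → 160 — 2 1/3 stops lower (darker).
Aperture: f/5 → f/4.5 → f/4 → f/3.5 — 1 stop opened up (brighter).
Net change so far: 1 1/3 stops darker. Offset with the shutter speed: 1/1600 → 1/1250 → 1/1000 → 1/800 → 1/640.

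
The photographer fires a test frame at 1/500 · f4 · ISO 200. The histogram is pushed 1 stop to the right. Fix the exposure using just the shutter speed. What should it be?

Overexposed by 1 stop → need 1 stop darker.
Shutter speed: 1/500 → 1/1000.

1/1000s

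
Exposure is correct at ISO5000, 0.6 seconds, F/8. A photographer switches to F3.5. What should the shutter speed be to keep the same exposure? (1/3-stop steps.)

1/8s

Aperture: f/8 → f/7.1 → f/6.3 → f/5.6 → f/5 → f/4.5 → f/4 → f/3.5 — 2 1/3 stops wider (brighter).
Need 2 1/3 stops darker from the shutter speed: 0.6 → 0.5 → 0.4 → 0.3 → 1/4 → 1/5 → 1/6 → 1/8.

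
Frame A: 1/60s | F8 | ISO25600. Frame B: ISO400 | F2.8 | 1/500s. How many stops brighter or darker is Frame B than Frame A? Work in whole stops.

6 stops darker

Aperture: f/8 → f/5.6 → f/4 → f/2.8 — 3 stops larger aperture (brighter).
Shutter speed: 1/60 → 1/125 → 1/250 → 1/500 — 3 stops shorter (darker).
ISO: 25600 → 12800 → 6400 → 3200 → 1600 → 800 → 400 — 6 stops lower (darker).
Net: +3 −3 −6 = −6 stops.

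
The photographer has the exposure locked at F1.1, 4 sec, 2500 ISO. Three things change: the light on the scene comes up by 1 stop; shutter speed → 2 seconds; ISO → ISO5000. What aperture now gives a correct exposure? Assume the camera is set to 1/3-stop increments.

f/1.6

Scene light: 1 stop brighter.
Shutter speed: 4 → 3.2 → 2.5 → 2 — 1 stop faster (darker).
ISO: 2500 → 3200 → 4000 → 5000 — 1 stop raised (brighter).
Net so far: 1 stop brighter. Aperture: f/1.1 → f/1.2 → f/1.4 → f/1.6.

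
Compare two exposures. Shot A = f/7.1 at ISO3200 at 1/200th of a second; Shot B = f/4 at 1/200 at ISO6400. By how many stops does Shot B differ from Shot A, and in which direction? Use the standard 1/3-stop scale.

2 2/3 stops brighter

Aperture: f/7.1 → f/6.3 → f/5.6 → f/5 → f/4.5 → f/4 — 1 2/3 stops opened up (brighter).
Shutter speed: unchanged.
ISO: 3200 → 4000 → 5000 → 6400 — 1 stop higher (brighter).
Net: +1 2/3 +1 = +2 2/3 stops.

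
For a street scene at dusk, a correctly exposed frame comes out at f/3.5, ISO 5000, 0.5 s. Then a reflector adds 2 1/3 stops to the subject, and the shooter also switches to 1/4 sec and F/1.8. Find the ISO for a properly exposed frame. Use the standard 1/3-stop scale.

Scene light: 2 1/3 stops brighter.
Shutter speed: 0.5 → 0.4 → 0.3 → 1/4 — 1 stop shorter (darker).
Aperture: f/3.5 → f/3.2 → f/2.8 → f/2.5 → f/2.2 → f/2 → f/1.8 — 2 stops larger aperture (brighter).
Net so far: 3 1/3 stops brighter. ISO: 5000 → 4000 → 3200 → 2500 → 2000 → 1600 → 1250 → 1000 → 800 → 640 → 500.

ISO 500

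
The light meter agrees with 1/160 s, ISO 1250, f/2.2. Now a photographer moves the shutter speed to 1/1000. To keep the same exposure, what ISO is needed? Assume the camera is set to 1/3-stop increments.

Shutter speed: 1/160 → 1/200 → 1/250 → 1/320 → 1/400 → 1/500 → 1/640 → 1/800 → 1/1000 — 2 2/3 stops shorter (darker).
Need 2 2/3 stops brighter from the ISO: 1250 → 1600 → 2000 → 2500 → 3200 → 4000 → 5000 → 6400 → 8000.

ISO 8000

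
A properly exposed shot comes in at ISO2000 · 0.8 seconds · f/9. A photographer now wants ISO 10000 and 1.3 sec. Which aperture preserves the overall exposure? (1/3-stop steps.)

f/25

ISO: 2000 → 2500 → 3200 → 4000 → 5000 → 6400 → 8000 → 10000 — 2 1/3 stops higher (brighter).
Shutter speed: 0.8 → 1 → 1.3 — 2/3 stop slower (brighter).
Net change so far: 3 stops brighter. Offset with the aperture: f/9 → f/10 → f/11 → f/13 → f/14 → f/16 → f/18 → f/20 → f/22 → f/25.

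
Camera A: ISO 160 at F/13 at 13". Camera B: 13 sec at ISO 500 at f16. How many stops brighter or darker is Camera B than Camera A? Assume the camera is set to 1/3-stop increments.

1 stop brighter

Aperture: f/13 → f/14 → f/16 — 2/3 stop smaller aperture (darker).
Shutter speed: unchanged.
ISO: 160 → 200 → 250 → 320 → 400 → 500 — 1 2/3 stops higher (brighter).
Net: −2/3 +1 2/3 = +1 stop.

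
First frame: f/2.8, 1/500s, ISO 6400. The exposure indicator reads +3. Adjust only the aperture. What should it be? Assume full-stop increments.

f/8

Overexposed by 3 stops → need 3 stops darker.
Aperture: f/2.8 → f/4 → f/5.6 → f/8.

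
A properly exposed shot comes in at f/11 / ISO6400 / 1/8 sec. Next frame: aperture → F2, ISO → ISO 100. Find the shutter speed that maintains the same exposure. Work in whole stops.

Aperture: f/11 → f/8 → f/5.6 → f/4 → f/2.8 → f/2 — 5 stops larger aperture (brighter).
ISO: 6400 → 3200 → 1600 → 800 → 400 → 200 → 100 — 6 stops lower (darker).
Net change so far: 1 stop darker. Offset with the shutter speed: 1/8 → 1/4.

1/4s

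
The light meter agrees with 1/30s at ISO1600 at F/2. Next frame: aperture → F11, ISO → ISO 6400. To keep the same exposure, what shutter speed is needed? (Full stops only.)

1/4s

Aperture: f/2 → f/2.8 → f/4 → f/5.6 → f/8 → f/11 — 5 stops smaller aperture (darker).
ISO: 1600 → 3200 → 6400 — 2 stops higher (brighter).
Net change so far: 3 stops darker. Offset with the shutter speed: 1/30 → 1/15 → 1/8 → 1/4.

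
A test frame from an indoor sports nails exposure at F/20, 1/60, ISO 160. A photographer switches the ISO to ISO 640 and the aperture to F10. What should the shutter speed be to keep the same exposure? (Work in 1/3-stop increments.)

ISO: 160 → 200 → 250 → 320 → 400 → 500 → 640 — 2 stops higher (brighter).
Aperture: f/20 → f/18 → f/16 → f/14 → f/13 → f/11 → f/10 — 2 stops larger aperture (brighter).
Net change so far: 4 stops brighter. Offset with the shutter speed: 1/60 → 1/80 → 1/100 → 1/125 → 1/160 → 1/200 → 1/250 → 1/320 → 1/400 → 1/500 → 1/640 → 1/800 → 1/1000.

1/1000s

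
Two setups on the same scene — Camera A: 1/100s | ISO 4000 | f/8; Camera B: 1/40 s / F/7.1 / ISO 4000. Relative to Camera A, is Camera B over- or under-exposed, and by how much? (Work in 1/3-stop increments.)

Aperture: f/8 → f/7.1 — 1/3 stop opened up (brighter).
Shutter speed: 1/100 → 1/80 → 1/60 → 1/50 → 1/40 — 1 1/3 stops longer (brighter).
ISO: unchanged.
Net: +1/3 +1 1/3 = +1 2/3 stops.

1 2/3 stops brighter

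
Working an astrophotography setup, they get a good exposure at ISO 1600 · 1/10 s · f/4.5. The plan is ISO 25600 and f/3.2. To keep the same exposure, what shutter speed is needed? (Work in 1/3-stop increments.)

ISO: 1600 → 2000 → 2500 → 3200 → 4000 → 5000 → 6400 → 8000 → 10000 → 12800 → 16000 → 20000 → 25600 — 4 stops higher (brighter).
Aperture: f/4.5 → f/4 → f/3.5 → f/3.2 — 1 stop larger aperture (brighter).
Net change so far: 5 stops brighter. Offset with the shutter speed: 1/10 → 1/13 → 1/15 → 1/20 → 1/25 → 1/30 → 1/40 → 1/50 → 1/60 → 1/80 → 1/100 → 1/125 → 1/160 → 1/200 → 1/250 → 1/320.

1/320s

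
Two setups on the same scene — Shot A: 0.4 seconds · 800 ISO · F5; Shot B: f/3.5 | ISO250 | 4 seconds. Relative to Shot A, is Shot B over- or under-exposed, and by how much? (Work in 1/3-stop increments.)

2 2/3 stops brighter

Aperture: f/5 → f/4.5 → f/4 → f/3.5 — 1 stop opened up (brighter).
Shutter speed: 0.4 → 0.5 → 0.6 → 0.8 → 1 → 1.3 → 1.6 → 2 → 2.5 → 3.2 → 4 — 3 1/3 stops slower (brighter).
ISO: 800 → 640 → 500 → 400 → 320 → 250 — 1 2/3 stops lower (darker).
Net: +1 +3 1/3 −1 2/3 = +2 2/3 stops.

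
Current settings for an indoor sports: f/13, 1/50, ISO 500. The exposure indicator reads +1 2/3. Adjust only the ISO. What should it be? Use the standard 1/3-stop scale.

ISO 160

Overexposed by 1 2/3 stops → need 1 2/3 stops darker.
ISO: 500 → 400 → 320 → 250 → 200 → 160.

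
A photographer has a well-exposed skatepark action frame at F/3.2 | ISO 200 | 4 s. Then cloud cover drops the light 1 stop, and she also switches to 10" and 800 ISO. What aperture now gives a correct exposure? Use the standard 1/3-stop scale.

Scene light: 1 stop darker.
Shutter speed: 4 → 5 → 6 → 8 → 10 — 1 1/3 stops slower (brighter).
ISO: 200 → 250 → 320 → 400 → 500 → 640 → 800 — 2 stops raised (brighter).
Net so far: 2 1/3 stops brighter. Aperture: f/3.2 → f/3.5 → f/4 → f/4.5 → f/5 → f/5.6 → f/6.3 → f/7.1.

f/7.1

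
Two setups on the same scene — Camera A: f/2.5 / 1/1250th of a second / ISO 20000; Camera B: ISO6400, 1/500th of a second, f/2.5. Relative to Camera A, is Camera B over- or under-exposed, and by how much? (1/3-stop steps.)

Aperture: unchanged.
Shutter speed: 1/1250 → 1/1000 → 1/800 → 1/640 → 1/500 — 1 1/3 stops longer (brighter).
ISO: 20000 → 16000 → 12800 → 10000 → 8000 → 6400 — 1 2/3 stops lower (darker).
Net: +1 1/3 −1 2/3 = −1/3 stops.

1/3 stop darker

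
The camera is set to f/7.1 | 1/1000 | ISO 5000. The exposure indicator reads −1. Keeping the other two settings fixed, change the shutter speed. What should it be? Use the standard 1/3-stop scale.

1/500s

Underexposed by 1 stop → need 1 stop brighter.
Shutter speed: 1/1000 → 1/800 → 1/640 → 1/500.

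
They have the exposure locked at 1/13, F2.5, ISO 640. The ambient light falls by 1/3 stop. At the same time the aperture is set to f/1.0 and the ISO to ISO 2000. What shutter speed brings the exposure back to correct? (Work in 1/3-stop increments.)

Scene light: 1/3 stop darker.
Aperture: f/2.5 → f/2.2 → f/2 → f/1.8 → f/1.6 → f/1.4 → f/1.2 → f/1.1 → f/1.0 — 2 2/3 stops wider (brighter).
ISO: 640 → 800 → 1000 → 1250 → 1600 → 2000 — 1 2/3 stops higher (brighter).
Net so far: 4 stops brighter. Shutter speed: 1/13 → 1/15 → 1/20 → 1/25 → 1/30 → 1/40 → 1/50 → 1/60 → 1/80 → 1/100 → 1/125 → 1/160 → 1/200.

1/200s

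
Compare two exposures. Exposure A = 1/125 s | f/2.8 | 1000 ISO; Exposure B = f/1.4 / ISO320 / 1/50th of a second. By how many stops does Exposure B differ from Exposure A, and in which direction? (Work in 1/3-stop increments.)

Aperture: f/2.8 → f/2.5 → f/2.2 → f/2 → f/1.8 → f/1.6 → f/1.4 — 2 stops larger aperture (brighter).
Shutter speed: 1/125 → 1/100 → 1/80 → 1/60 → 1/50 — 1 1/3 stops longer (brighter).
ISO: 1000 → 800 → 640 → 500 → 400 → 320 — 1 2/3 stops dropped (darker).
Net: +2 +1 1/3 −1 2/3 = +1 2/3 stops.

1 2/3 stops brighter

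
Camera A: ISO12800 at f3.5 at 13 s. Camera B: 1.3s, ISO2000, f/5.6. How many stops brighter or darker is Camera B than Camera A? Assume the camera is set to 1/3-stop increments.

Aperture: f/3.5 → f/4 → f/4.5 → f/5 → f/5.6 — 1 1/3 stops smaller aperture (darker).
Shutter speed: 13 → 10 → 8 → 6 → 5 → 4 → 3.2 → 2.5 → 2 → 1.6 → 1.3 — 3 1/3 stops faster (darker).
ISO: 12800 → 10000 → 8000 → 6400 → 5000 → 4000 → 3200 → 2500 → 2000 — 2 2/3 stops lower (darker).
Net: −1 1/3 −3 1/3 −2 2/3 = −7 1/3 stops.

7 1/3 stops darker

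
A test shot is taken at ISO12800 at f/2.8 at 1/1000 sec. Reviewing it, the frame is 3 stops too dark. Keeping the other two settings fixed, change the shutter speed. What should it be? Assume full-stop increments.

Underexposed by 3 stops → need 3 stops brighter.
Shutter speed: 1/1000 → 1/500 → 1/250 → 1/125.

1/125s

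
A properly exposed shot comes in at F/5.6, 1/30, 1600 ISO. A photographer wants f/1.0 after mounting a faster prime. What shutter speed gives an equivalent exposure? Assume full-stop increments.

1/1000s

Aperture: f/5.6 → f/4 → f/2.8 → f/2 → f/1.4 → f/1.0 — 5 stops wider (brighter).
Need 5 stops darker from the shutter speed: 1/30 → 1/60 → 1/125 → 1/250 → 1/500 → 1/1000.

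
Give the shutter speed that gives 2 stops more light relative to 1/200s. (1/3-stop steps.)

Shutter speed: 1/200 → 1/160 → 1/125 → 1/100 → 1/80 → 1/60 → 1/50 — 2 stops longer (brighter).

1/50s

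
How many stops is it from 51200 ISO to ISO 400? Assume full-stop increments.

7 stops

51200 → 25600 → 12800 → 6400 → 3200 → 1600 → 800 → 400 — count the steps: 7 stops.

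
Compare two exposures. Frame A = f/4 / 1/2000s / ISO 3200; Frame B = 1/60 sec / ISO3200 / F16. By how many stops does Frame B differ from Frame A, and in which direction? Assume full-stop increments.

1 stop brighter

Aperture: f/4 → f/5.6 → f/8 → f/11 → f/16 — 4 stops smaller aperture (darker).
Shutter speed: 1/2000 → 1/1000 → 1/500 → 1/250 → 1/125 → 1/60 — 5 stops longer (brighter).
ISO: unchanged.
Net: −4 +5 = +1 stop.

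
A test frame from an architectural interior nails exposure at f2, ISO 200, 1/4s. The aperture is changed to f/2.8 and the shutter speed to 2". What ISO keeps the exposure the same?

Aperture: f/2 → f/2.8 — 1 stop stopped down (darker).
Shutter speed: 1/4 → 1/2 → 1 → 2 — 3 stops longer (brighter).
Net change so far: 2 stops brighter. Offset with the ISO: 200 → 100 → 50.

ISO 50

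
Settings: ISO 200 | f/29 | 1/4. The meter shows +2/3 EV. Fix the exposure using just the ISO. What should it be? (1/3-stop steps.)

ISO 125

Overexposed by 2/3 stop → need 2/3 stop darker.
ISO: 200 → 160 → 125.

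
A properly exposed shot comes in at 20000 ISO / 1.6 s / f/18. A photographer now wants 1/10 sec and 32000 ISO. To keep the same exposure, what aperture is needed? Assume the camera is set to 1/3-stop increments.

Shutter speed: 1.6 → 1.3 → 1 → 0.8 → 0.6 → 0.5 → 0.4 → 0.3 → 1/4 → 1/5 → 1/6 → 1/8 → 1/10 — 4 stops shorter (darker).
ISO: 20000 → 25600 → 32000 — 2/3 stop higher (brighter).
Net change so far: 3 1/3 stops darker. Offset with the aperture: f/18 → f/16 → f/14 → f/13 → f/11 → f/10 → f/9 → f/8 → f/7.1 → f/6.3 → f/5.6.

f/5.6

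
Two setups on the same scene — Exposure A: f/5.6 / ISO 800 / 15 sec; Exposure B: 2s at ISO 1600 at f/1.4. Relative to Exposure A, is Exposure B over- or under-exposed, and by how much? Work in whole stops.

2 stops brighter

Aperture: f/5.6 → f/4 → f/2.8 → f/2 → f/1.4 — 4 stops larger aperture (brighter).
Shutter speed: 15 → 8 → 4 → 2 — 3 stops shorter (darker).
ISO: 800 → 1600 — 1 stop raised (brighter).
Net: +4 −3 +1 = +2 stops.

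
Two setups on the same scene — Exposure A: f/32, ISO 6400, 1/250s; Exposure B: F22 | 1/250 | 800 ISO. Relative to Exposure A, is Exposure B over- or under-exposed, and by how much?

Aperture: f/32 → f/22 — 1 stop opened up (brighter).
Shutter speed: unchanged.
ISO: 6400 → 3200 → 1600 → 800 — 3 stops dropped (darker).
Net: +1 −3 = −2 stops.

2 stops darker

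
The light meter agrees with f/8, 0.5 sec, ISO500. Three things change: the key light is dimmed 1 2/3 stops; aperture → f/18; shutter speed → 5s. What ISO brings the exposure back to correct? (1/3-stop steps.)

ISO 800

Scene light: 1 2/3 stops darker.
Aperture: f/8 → f/9 → f/10 → f/11 → f/13 → f/14 → f/16 → f/18 — 2 1/3 stops smaller aperture (darker).
Shutter speed: 0.5 → 0.6 → 0.8 → 1 → 1.3 → 1.6 → 2 → 2.5 → 3.2 → 4 → 5 — 3 1/3 stops slower (brighter).
Net so far: 2/3 stop darker. ISO: 500 → 640 → 800.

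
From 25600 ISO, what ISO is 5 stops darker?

ISO: 25600 → 12800 → 6400 → 3200 → 1600 → 800 — 5 stops dropped (darker).

ISO 800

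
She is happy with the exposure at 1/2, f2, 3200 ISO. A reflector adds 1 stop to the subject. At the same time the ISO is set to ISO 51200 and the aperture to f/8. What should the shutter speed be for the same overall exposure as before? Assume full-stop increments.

Scene light: 1 stop brighter.
ISO: 3200 → 6400 → 12800 → 25600 → 51200 — 4 stops higher (brighter).
Aperture: f/2 → f/2.8 → f/4 → f/5.6 → f/8 — 4 stops stopped down (darker).
Net so far: 1 stop brighter. Shutter speed: 1/2 → 1/4.

1/4s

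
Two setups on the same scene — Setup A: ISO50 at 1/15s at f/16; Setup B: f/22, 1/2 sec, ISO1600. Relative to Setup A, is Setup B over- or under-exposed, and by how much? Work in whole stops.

Aperture: f/16 → f/22 — 1 stop stopped down (darker).
Shutter speed: 1/15 → 1/8 → 1/4 → 1/2 — 3 stops longer (brighter).
ISO: 50 → 100 → 200 → 400 → 800 → 1600 — 5 stops higher (brighter).
Net: −1 +3 +5 = +7 stops.

7 stops brighter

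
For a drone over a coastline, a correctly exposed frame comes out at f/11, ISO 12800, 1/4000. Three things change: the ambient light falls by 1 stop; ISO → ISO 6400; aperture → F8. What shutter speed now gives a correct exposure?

1/2000s

Scene light: 1 stop darker.
ISO: 12800 → 6400 — 1 stop lower (darker).
Aperture: f/11 → f/8 — 1 stop wider (brighter).
Net so far: 1 stop darker. Shutter speed: 1/4000 → 1/2000.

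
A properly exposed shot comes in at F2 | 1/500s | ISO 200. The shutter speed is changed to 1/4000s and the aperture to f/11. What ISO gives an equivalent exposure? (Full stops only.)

Shutter speed: 1/500 → 1/1000 → 1/2000 → 1/4000 — 3 stops faster (darker).
Aperture: f/2 → f/2.8 → f/4 → f/5.6 → f/8 → f/11 — 5 stops stopped down (darker).
Net change so far: 8 stops darker. Offset with the ISO: 200 → 400 → 800 → 1600 → 3200 → 6400 → 12800 → 25600 → 51200.

ISO 51200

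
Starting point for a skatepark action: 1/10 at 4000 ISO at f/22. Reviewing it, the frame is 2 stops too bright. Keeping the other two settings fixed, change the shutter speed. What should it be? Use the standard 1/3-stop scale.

1/40s

Overexposed by 2 stops → need 2 stops darker.
Shutter speed: 1/10 → 1/13 → 1/15 → 1/20 → 1/25 → 1/30 → 1/40.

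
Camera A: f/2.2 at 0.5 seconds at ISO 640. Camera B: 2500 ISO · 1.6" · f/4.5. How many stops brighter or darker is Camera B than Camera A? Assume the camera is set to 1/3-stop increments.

1 2/3 stops brighter

Aperture: f/2.2 → f/2.5 → f/2.8 → f/3.2 → f/3.5 → f/4 → f/4.5 — 2 stops smaller aperture (darker).
Shutter speed: 0.5 → 0.6 → 0.8 → 1 → 1.3 → 1.6 — 1 2/3 stops longer (brighter).
ISO: 640 → 800 → 1000 → 1250 → 1600 → 2000 → 2500 — 2 stops higher (brighter).
Net: −2 +1 2/3 +2 = +1 2/3 stops.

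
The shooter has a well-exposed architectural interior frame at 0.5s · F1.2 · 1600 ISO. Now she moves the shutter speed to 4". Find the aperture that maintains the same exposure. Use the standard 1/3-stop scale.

Shutter speed: 0.5 → 0.6 → 0.8 → 1 → 1.3 → 1.6 → 2 → 2.5 → 3.2 → 4 — 3 stops slower (brighter).
Need 3 stops darker from the aperture: f/1.2 → f/1.4 → f/1.6 → f/1.8 → f/2 → f/2.2 → f/2.5 → f/2.8 → f/3.2 → f/3.5.

f/3.5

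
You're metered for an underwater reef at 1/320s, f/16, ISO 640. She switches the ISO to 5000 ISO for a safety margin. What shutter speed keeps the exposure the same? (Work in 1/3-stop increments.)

ISO: 640 → 800 → 1000 → 1250 → 1600 → 2000 → 2500 → 3200 → 4000 → 5000 — 3 stops raised (brighter).
Need 3 stops darker from the shutter speed: 1/320 → 1/400 → 1/500 → 1/640 → 1/800 → 1/1000 → 1/1250 → 1/1600 → 1/2000 → 1/2500.

1/2500s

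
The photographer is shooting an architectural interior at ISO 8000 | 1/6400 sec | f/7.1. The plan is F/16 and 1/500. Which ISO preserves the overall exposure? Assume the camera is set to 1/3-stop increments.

ISO 3200

Aperture: f/7.1 → f/8 → f/9 → f/10 → f/11 → f/13 → f/14 → f/16 — 2 1/3 stops smaller aperture (darker).
Shutter speed: 1/6400 → 1/5000 → 1/4000 → 1/3200 → 1/2500 → 1/2000 → 1/1600 → 1/1250 → 1/1000 → 1/800 → 1/640 → 1/500 — 3 2/3 stops longer (brighter).
Net change so far: 1 1/3 stops brighter. Offset with the ISO: 8000 → 6400 → 5000 → 4000 → 3200.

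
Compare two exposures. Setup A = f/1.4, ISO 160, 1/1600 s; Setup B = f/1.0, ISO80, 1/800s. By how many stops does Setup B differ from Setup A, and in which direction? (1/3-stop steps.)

Aperture: f/1.4 → f/1.2 → f/1.1 → f/1.0 — 1 stop larger aperture (brighter).
Shutter speed: 1/1600 → 1/1250 → 1/1000 → 1/800 — 1 stop longer (brighter).
ISO: 160 → 125 → 100 → 80 — 1 stop dropped (darker).
Net: +1 +1 −1 = +1 stop.

1 stop brighter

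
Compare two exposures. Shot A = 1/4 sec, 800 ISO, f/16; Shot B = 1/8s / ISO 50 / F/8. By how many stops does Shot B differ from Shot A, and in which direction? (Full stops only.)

Aperture: f/16 → f/11 → f/8 — 2 stops opened up (brighter).
Shutter speed: 1/4 → 1/8 — 1 stop shorter (darker).
ISO: 800 → 400 → 200 → 100 → 50 — 4 stops lower (darker).
Net: +2 −1 −4 = −3 stops.

3 stops darker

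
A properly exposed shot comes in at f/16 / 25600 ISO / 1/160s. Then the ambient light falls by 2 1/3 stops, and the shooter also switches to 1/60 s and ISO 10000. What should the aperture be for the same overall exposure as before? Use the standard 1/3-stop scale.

f/7.1

Scene light: 2 1/3 stops darker.
Shutter speed: 1/160 → 1/125 → 1/100 → 1/80 → 1/60 — 1 1/3 stops longer (brighter).
ISO: 25600 → 20000 → 16000 → 12800 → 10000 — 1 1/3 stops lower (darker).
Net so far: 2 1/3 stops darker. Aperture: f/16 → f/14 → f/13 → f/11 → f/10 → f/9 → f/8 → f/7.1.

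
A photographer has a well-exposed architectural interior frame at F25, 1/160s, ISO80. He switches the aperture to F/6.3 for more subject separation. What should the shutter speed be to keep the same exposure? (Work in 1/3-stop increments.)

1/2500s

Aperture: f/25 → f/22 → f/20 → f/18 → f/16 → f/14 → f/13 → f/11 → f/10 → f/9 → f/8 → f/7.1 → f/6.3 — 4 stops wider (brighter).
Need 4 stops darker from the shutter speed: 1/160 → 1/200 → 1/250 → 1/320 → 1/400 → 1/500 → 1/640 → 1/800 → 1/1000 → 1/1250 → 1/1600 → 1/2000 → 1/2500.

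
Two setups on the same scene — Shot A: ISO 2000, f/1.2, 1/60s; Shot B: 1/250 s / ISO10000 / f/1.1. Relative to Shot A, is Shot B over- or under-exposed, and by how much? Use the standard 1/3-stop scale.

Aperture: f/1.2 → f/1.1 — 1/3 stop larger aperture (brighter).
Shutter speed: 1/60 → 1/80 → 1/100 → 1/125 → 1/160 → 1/200 → 1/250 — 2 stops faster (darker).
ISO: 2000 → 2500 → 3200 → 4000 → 5000 → 6400 → 8000 → 10000 — 2 1/3 stops raised (brighter).
Net: +1/3 −2 +2 1/3 = +2/3 stops.

2/3 stop brighter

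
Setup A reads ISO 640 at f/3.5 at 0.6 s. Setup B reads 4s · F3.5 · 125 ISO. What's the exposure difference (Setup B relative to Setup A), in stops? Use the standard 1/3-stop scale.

1/3 stop brighter

Aperture: unchanged.
Shutter speed: 0.6 → 0.8 → 1 → 1.3 → 1.6 → 2 → 2.5 → 3.2 → 4 — 2 2/3 stops longer (brighter).
ISO: 640 → 500 → 400 → 320 → 250 → 200 → 160 → 125 — 2 1/3 stops lower (darker).
Net: +2 2/3 −2 1/3 = +1/3 stops.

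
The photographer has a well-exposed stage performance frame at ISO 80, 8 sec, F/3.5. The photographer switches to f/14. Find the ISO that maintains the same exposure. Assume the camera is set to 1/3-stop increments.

Aperture: f/3.5 → f/4 → f/4.5 → f/5 → f/5.6 → f/6.3 → f/7.1 → f/8 → f/9 → f/10 → f/11 → f/13 → f/14 — 4 stops stopped down (darker).
Need 4 stops brighter from the ISO: 80 → 100 → 125 → 160 → 200 → 250 → 320 → 400 → 500 → 640 → 800 → 1000 → 1250.

ISO 1250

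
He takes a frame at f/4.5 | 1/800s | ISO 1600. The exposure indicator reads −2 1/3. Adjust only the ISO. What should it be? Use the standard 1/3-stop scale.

ISO 8000

Underexposed by 2 1/3 stops → need 2 1/3 stops brighter.
ISO: 1600 → 2000 → 2500 → 3200 → 4000 → 5000 → 6400 → 8000.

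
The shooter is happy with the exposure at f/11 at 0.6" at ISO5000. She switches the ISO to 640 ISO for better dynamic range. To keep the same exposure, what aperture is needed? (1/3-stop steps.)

f/4

ISO: 5000 → 4000 → 3200 → 2500 → 2000 → 1600 → 1250 → 1000 → 800 → 640 — 3 stops dropped (darker).
Need 3 stops brighter from the aperture: f/11 → f/10 → f/9 → f/8 → f/7.1 → f/6.3 → f/5.6 → f/5 → f/4.5 → f/4.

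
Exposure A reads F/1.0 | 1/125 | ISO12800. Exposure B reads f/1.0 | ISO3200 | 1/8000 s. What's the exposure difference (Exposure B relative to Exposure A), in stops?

8 stops darker

Aperture: unchanged.
Shutter speed: 1/125 → 1/250 → 1/500 → 1/1000 → 1/2000 → 1/4000 → 1/8000 — 6 stops shorter (darker).
ISO: 12800 → 6400 → 3200 — 2 stops lower (darker).
Net: −6 −2 = −8 stops.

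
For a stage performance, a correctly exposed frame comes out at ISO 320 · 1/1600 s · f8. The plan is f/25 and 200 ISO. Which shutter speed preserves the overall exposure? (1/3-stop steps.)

Aperture: f/8 → f/9 → f/10 → f/11 → f/13 → f/14 → f/16 → f/18 → f/20 → f/22 → f/25 — 3 1/3 stops stopped down (darker).
ISO: 320 → 250 → 200 — 2/3 stop dropped (darker).
Net change so far: 4 stops darker. Offset with the shutter speed: 1/1600 → 1/1250 → 1/1000 → 1/800 → 1/640 → 1/500 → 1/400 → 1/320 → 1/250 → 1/200 → 1/160 → 1/125 → 1/100.

1/100s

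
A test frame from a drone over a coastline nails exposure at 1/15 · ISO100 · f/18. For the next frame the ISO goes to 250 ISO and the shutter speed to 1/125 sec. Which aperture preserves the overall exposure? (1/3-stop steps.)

ISO: 100 → 125 → 160 → 200 → 250 — 1 1/3 stops raised (brighter).
Shutter speed: 1/15 → 1/20 → 1/25 → 1/30 → 1/40 → 1/50 → 1/60 → 1/80 → 1/100 → 1/125 — 3 stops shorter (darker).
Net change so far: 1 2/3 stops darker. Offset with the aperture: f/18 → f/16 → f/14 → f/13 → f/11 → f/10.

f/10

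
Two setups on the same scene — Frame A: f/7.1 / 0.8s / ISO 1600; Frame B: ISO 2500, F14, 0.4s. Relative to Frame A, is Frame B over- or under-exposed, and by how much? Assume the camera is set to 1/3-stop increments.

2 1/3 stops darker

Aperture: f/7.1 → f/8 → f/9 → f/10 → f/11 → f/13 → f/14 — 2 stops smaller aperture (darker).
Shutter speed: 0.8 → 0.6 → 0.5 → 0.4 — 1 stop faster (darker).
ISO: 1600 → 2000 → 2500 — 2/3 stop raised (brighter).
Net: −2 −1 +2/3 = −2 1/3 stops.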